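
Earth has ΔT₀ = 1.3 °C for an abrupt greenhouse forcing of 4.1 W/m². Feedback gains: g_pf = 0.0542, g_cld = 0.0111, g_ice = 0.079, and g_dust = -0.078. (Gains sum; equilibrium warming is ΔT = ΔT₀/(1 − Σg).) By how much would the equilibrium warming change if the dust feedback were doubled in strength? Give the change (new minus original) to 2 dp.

-0.11 °C

Original: g = 0.0663, ΔT = 1.3/(1−0.0663) = 1.3923 °C.
With doubled dust: g' = -0.0117, ΔT' = 1.3/(1+0.0117) = 1.2850 °C.
Change = 1.2850 − 1.3923 = -0.11 °C.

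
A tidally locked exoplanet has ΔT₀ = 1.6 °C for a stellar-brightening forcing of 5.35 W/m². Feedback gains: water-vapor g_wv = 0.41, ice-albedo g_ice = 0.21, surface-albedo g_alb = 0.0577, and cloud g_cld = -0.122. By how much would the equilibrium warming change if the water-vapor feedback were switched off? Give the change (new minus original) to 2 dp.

Original: g = 0.5557, ΔT = 1.6/(1−0.5557) = 3.6012 °C.
Without water-vapor: g' = 0.1457, ΔT' = 1.6/(1−0.1457) = 1.8729 °C.
Change = 1.8729 − 3.6012 = -1.73 °C.

-1.73 °C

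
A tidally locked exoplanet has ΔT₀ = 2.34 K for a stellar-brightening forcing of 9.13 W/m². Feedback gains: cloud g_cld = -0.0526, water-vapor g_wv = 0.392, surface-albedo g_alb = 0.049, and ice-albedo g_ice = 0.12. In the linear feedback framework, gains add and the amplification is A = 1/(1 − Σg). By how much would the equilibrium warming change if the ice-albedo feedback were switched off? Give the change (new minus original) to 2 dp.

-0.93 K

Original: g = 0.5084, ΔT = 2.34/(1−0.5084) = 4.7600 K.
Without ice-albedo: g' = 0.3884, ΔT' = 2.34/(1−0.3884) = 3.8260 K.
Change = 3.8260 − 4.7600 = -0.93 K.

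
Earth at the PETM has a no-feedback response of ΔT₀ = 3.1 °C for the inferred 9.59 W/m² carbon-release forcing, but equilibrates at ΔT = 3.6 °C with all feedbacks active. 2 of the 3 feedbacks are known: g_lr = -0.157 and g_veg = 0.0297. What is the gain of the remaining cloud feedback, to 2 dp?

0.27

Amplification A = ΔT/ΔT₀ = 3.6/3.1 = 1.161.
Total gain g = 1 − 1/A = 1 − 1/1.161 = 0.1387.
Known gains sum to -0.157 + 0.0297 = -0.1273.
g_cld = 0.1387 + 0.1273 = 0.27.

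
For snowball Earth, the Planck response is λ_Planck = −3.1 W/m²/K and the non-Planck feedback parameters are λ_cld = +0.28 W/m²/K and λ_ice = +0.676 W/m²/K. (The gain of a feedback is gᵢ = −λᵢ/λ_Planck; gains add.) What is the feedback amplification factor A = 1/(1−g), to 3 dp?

1.446

Convert to gains: g_cld = 0.28/3.1 = 0.09032; g_ice = 0.676/3.1 = 0.2181.
Total gain g = 0.30842.
A = 1/(1 − 0.30842) = 1.446.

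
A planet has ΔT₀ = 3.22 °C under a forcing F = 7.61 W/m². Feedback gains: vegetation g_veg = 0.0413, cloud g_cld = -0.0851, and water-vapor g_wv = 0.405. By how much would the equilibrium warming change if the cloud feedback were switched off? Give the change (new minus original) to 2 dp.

Original: g = 0.3612, ΔT = 3.22/(1−0.3612) = 5.0407 °C.
Without cloud: g' = 0.4463, ΔT' = 3.22/(1−0.4463) = 5.8154 °C.
Change = 5.8154 − 5.0407 = 0.77 °C.

0.77 °C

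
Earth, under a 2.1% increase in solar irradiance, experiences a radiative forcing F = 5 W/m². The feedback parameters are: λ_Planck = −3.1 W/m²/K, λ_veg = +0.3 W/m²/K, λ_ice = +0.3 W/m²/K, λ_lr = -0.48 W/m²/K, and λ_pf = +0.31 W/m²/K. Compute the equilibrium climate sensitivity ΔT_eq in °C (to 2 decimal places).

1.87 °C

Net feedback parameter λ = (−3.1) + (+0.3) + (+0.3) + (-0.48) + (+0.31) = -2.67 W/m²/K.
ΔT = −F/λ = −5/(-2.67) = 1.87 °C.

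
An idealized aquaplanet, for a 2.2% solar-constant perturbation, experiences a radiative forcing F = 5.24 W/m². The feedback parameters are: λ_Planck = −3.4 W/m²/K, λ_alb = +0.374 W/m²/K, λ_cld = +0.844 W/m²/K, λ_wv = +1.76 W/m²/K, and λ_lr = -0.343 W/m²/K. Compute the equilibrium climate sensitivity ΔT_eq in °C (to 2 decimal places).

Net feedback parameter λ = (−3.4) + (+0.374) + (+0.844) + (+1.76) + (-0.343) = -0.765 W/m²/K.
ΔT = −F/λ = −5.24/(-0.765) = 6.85 °C.

6.85 °C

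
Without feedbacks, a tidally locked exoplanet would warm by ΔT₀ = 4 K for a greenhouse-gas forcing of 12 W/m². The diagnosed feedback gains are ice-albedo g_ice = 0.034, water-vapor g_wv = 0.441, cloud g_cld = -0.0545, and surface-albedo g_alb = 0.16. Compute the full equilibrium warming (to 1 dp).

9.5 K

Total gain g = 0.034 + 0.441 − 0.0545 + 0.16 = 0.5805.
Amplification A = 1/(1 − 0.5805) = 2.384.
ΔT = 4 × 2.384 = 9.5 K.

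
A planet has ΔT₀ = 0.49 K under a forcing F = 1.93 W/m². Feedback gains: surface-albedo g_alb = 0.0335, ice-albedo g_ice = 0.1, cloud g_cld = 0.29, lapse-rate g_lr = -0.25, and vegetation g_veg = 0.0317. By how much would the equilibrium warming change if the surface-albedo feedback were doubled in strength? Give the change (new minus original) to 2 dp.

0.03 K

Original: g = 0.2052, ΔT = 0.49/(1−0.2052) = 0.6165 K.
With doubled surface-albedo: g' = 0.2387, ΔT' = 0.49/(1−0.2387) = 0.6436 K.
Change = 0.6436 − 0.6165 = 0.03 K.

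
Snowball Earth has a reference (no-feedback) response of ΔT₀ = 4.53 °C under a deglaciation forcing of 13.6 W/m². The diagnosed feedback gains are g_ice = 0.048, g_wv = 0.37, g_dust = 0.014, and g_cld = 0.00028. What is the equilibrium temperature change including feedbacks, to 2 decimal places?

Total gain g = 0.048 + 0.37 + 0.014 + 0.00028 = 0.43228.
Amplification A = 1/(1 − 0.43228) = 1.761.
ΔT = 4.53 × 1.761 = 7.98 °C.

7.98 °C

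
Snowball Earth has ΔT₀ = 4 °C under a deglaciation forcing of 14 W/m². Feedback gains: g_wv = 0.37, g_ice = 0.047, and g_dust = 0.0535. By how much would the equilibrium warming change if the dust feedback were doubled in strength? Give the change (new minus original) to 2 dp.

0.85 °C

Original: g = 0.4705, ΔT = 4/(1−0.4705) = 7.5543 °C.
With doubled dust: g' = 0.524, ΔT' = 4/(1−0.524) = 8.4034 °C.
Change = 8.4034 − 7.5543 = 0.85 °C.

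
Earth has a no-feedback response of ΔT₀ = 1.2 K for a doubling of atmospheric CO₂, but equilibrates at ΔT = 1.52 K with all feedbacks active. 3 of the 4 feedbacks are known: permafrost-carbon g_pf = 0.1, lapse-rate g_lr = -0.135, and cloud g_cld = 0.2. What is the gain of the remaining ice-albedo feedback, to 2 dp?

0.05

Amplification A = ΔT/ΔT₀ = 1.52/1.2 = 1.267.
Total gain g = 1 − 1/A = 1 − 1/1.267 = 0.2107.
Known gains sum to 0.1 − 0.135 + 0.2 = 0.165.
g_ice = 0.2107 − 0.165 = 0.05.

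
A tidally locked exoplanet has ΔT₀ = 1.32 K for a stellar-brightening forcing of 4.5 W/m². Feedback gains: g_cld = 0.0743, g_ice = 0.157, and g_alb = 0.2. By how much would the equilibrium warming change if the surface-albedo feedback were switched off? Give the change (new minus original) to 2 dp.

Original: g = 0.4313, ΔT = 1.32/(1−0.4313) = 2.3211 K.
Without surface-albedo: g' = 0.2313, ΔT' = 1.32/(1−0.2313) = 1.7172 K.
Change = 1.7172 − 2.3211 = -0.60 K.

-0.60 K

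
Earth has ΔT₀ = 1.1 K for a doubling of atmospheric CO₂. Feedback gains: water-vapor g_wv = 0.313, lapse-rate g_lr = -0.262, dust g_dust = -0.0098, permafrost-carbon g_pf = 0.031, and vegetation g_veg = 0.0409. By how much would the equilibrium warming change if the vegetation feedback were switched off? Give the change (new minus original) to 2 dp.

Original: g = 0.1131, ΔT = 1.1/(1−0.1131) = 1.2403 K.
Without vegetation: g' = 0.0722, ΔT' = 1.1/(1−0.0722) = 1.1856 K.
Change = 1.1856 − 1.2403 = -0.05 K.

-0.05 K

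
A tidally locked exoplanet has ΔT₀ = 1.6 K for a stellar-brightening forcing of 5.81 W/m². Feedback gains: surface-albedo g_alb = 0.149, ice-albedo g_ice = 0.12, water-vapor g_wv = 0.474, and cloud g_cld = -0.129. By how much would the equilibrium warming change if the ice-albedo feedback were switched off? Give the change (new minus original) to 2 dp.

-0.98 K

Original: g = 0.614, ΔT = 1.6/(1−0.614) = 4.1451 K.
Without ice-albedo: g' = 0.494, ΔT' = 1.6/(1−0.494) = 3.1621 K.
Change = 3.1621 − 4.1451 = -0.98 K.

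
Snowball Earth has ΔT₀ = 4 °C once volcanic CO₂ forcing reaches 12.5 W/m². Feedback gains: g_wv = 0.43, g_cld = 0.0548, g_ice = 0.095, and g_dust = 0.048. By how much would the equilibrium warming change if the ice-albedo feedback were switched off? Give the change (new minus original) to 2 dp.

-2.19 °C

Original: g = 0.6278, ΔT = 4/(1−0.6278) = 10.7469 °C.
Without ice-albedo: g' = 0.5328, ΔT' = 4/(1−0.5328) = 8.5616 °C.
Change = 8.5616 − 10.7469 = -2.19 °C.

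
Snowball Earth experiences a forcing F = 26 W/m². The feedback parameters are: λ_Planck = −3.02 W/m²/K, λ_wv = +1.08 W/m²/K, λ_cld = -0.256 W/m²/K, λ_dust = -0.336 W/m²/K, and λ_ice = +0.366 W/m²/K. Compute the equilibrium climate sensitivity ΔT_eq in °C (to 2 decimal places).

Net feedback parameter λ = (−3.02) + (+1.08) + (-0.256) + (-0.336) + (+0.366) = -2.166 W/m²/K.
ΔT = −F/λ = −26/(-2.166) = 12.00 °C.

12.00 °C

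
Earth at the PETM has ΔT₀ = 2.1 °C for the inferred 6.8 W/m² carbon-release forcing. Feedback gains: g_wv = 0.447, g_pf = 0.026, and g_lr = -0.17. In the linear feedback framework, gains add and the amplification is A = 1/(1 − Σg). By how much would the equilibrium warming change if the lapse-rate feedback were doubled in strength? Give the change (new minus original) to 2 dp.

-0.59 °C

Original: g = 0.303, ΔT = 2.1/(1−0.303) = 3.0129 °C.
With doubled lapse-rate: g' = 0.133, ΔT' = 2.1/(1−0.133) = 2.4221 °C.
Change = 2.4221 − 3.0129 = -0.59 °C.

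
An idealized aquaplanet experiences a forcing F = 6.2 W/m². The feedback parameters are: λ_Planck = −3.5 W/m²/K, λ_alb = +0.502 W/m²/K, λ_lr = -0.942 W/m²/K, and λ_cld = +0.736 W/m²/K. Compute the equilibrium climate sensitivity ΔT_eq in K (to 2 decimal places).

Net feedback parameter λ = (−3.5) + (+0.502) + (-0.942) + (+0.736) = -3.204 W/m²/K.
ΔT = −F/λ = −6.2/(-3.204) = 1.94 K.

1.94 K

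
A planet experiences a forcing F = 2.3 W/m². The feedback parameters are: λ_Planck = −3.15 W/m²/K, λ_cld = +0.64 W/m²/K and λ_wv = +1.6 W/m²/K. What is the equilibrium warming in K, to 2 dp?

2.53 K

Net feedback parameter λ = (−3.15) + (+0.64) + (+1.6) = -0.91 W/m²/K.
ΔT = −F/λ = −2.3/(-0.91) = 2.53 K.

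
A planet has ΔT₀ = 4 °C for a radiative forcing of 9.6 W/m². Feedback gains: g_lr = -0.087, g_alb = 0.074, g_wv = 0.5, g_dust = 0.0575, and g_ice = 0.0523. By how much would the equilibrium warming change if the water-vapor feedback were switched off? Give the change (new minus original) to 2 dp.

Original: g = 0.5968, ΔT = 4/(1−0.5968) = 9.9206 °C.
Without water-vapor: g' = 0.0968, ΔT' = 4/(1−0.0968) = 4.4287 °C.
Change = 4.4287 − 9.9206 = -5.49 °C.

-5.49 °C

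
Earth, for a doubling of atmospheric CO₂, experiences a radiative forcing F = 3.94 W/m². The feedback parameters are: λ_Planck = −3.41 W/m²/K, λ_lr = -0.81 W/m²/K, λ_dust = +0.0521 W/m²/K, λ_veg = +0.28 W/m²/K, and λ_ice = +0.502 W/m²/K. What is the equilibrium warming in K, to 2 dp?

Net feedback parameter λ = (−3.41) + (-0.81) + (+0.0521) + (+0.28) + (+0.502) = -3.3859 W/m²/K.
ΔT = −F/λ = −3.94/(-3.3859) = 1.16 K.

1.16 K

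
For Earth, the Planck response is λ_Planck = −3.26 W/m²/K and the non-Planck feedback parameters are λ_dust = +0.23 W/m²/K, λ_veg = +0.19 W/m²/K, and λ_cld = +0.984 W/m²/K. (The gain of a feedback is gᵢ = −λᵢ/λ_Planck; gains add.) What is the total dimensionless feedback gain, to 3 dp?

0.431

Convert to gains: g_dust = 0.23/3.26 = 0.07055; g_veg = 0.19/3.26 = 0.05828; g_cld = 0.984/3.26 = 0.3018.
Total gain g = 0.43063.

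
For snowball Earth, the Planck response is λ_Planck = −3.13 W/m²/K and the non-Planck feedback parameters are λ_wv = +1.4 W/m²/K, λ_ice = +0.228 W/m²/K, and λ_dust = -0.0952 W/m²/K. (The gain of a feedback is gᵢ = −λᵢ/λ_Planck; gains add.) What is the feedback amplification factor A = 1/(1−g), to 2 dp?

Convert to gains: g_wv = 1.4/3.13 = 0.4473; g_ice = 0.228/3.13 = 0.07284; g_dust = -0.0952/3.13 = -0.03042.
Total gain g = 0.48972.
A = 1/(1 − 0.48972) = 1.96.

1.96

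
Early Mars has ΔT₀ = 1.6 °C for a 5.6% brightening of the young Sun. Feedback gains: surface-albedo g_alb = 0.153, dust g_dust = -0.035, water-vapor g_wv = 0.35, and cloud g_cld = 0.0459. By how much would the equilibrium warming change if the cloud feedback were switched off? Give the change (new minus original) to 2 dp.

Original: g = 0.5139, ΔT = 1.6/(1−0.5139) = 3.2915 °C.
Without cloud: g' = 0.468, ΔT' = 1.6/(1−0.468) = 3.0075 °C.
Change = 3.0075 − 3.2915 = -0.28 °C.

-0.28 °C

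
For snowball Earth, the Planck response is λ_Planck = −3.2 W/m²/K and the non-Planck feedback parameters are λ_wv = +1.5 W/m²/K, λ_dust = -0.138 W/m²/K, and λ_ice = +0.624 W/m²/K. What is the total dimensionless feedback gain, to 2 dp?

0.62

Convert to gains: g_wv = 1.5/3.2 = 0.4688; g_dust = -0.138/3.2 = -0.04313; g_ice = 0.624/3.2 = 0.195.
Total gain g = 0.62067.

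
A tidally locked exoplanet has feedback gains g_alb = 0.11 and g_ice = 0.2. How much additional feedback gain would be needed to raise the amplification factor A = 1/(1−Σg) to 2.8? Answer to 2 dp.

Current total gain = 0.31.
Target gain for A = 2.8: g* = 1 − 1/2.8 = 0.6429.
Additional gain needed = 0.6429 − 0.31 = 0.33.

0.33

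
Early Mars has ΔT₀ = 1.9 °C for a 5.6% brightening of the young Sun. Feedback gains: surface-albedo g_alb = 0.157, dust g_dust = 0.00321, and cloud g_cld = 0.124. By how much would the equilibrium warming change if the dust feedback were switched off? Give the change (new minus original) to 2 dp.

-0.01 °C

Original: g = 0.28421, ΔT = 1.9/(1−0.28421) = 2.6544 °C.
Without dust: g' = 0.281, ΔT' = 1.9/(1−0.281) = 2.6426 °C.
Change = 2.6426 − 2.6544 = -0.01 °C.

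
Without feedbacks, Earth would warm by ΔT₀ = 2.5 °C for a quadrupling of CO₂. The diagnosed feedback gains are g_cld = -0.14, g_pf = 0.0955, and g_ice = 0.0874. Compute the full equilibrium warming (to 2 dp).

2.61 °C

Total gain g = -0.14 + 0.0955 + 0.0874 = 0.0429.
Amplification A = 1/(1 − 0.0429) = 1.045.
ΔT = 2.5 × 1.045 = 2.61 °C.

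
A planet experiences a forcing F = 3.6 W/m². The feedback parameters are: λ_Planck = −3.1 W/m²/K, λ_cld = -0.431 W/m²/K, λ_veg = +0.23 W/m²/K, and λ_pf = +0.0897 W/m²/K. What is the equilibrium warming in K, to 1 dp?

Net feedback parameter λ = (−3.1) + (-0.431) + (+0.23) + (+0.0897) = -3.2113 W/m²/K.
ΔT = −F/λ = −3.6/(-3.2113) = 1.1 K.

1.1 K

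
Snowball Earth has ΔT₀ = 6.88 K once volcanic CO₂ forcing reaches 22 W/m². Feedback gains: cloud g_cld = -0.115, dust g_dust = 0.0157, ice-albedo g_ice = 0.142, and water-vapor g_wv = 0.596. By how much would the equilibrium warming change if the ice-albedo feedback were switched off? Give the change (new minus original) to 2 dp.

Original: g = 0.6387, ΔT = 6.88/(1−0.6387) = 19.0423 K.
Without ice-albedo: g' = 0.4967, ΔT' = 6.88/(1−0.4967) = 13.6698 K.
Change = 13.6698 − 19.0423 = -5.37 K.

-5.37 K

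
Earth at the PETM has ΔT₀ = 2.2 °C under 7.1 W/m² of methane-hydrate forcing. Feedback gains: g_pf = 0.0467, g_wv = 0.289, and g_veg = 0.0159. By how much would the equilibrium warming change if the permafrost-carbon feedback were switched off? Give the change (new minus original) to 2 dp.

-0.23 °C

Original: g = 0.3516, ΔT = 2.2/(1−0.3516) = 3.3930 °C.
Without permafrost-carbon: g' = 0.3049, ΔT' = 2.2/(1−0.3049) = 3.1650 °C.
Change = 3.1650 − 3.3930 = -0.23 °C.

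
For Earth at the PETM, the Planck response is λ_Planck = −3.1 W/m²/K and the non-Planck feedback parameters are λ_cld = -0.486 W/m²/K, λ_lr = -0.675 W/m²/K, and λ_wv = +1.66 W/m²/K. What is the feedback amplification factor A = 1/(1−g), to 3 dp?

1.192

Convert to gains: g_cld = -0.486/3.1 = -0.1568; g_lr = -0.675/3.1 = -0.2177; g_wv = 1.66/3.1 = 0.5355.
Total gain g = 0.161.
A = 1/(1 − 0.161) = 1.192.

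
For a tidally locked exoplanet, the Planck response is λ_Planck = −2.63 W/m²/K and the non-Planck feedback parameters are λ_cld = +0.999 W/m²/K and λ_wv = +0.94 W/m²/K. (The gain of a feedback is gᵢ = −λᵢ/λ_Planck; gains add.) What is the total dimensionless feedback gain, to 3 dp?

0.737

Convert to gains: g_cld = 0.999/2.63 = 0.3798; g_wv = 0.94/2.63 = 0.3574.
Total gain g = 0.7372.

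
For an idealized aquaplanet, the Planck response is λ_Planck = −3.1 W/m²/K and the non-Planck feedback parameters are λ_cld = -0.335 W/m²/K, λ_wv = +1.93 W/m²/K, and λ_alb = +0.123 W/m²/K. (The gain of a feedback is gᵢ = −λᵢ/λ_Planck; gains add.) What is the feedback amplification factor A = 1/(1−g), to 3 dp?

Convert to gains: g_cld = -0.335/3.1 = -0.1081; g_wv = 1.93/3.1 = 0.6226; g_alb = 0.123/3.1 = 0.03968.
Total gain g = 0.55418.
A = 1/(1 − 0.55418) = 2.243.

2.243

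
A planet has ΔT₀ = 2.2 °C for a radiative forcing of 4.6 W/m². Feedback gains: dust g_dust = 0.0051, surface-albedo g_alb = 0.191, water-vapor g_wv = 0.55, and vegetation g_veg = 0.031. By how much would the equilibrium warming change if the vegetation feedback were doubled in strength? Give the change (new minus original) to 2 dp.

Original: g = 0.7771, ΔT = 2.2/(1−0.7771) = 9.8699 °C.
With doubled vegetation: g' = 0.8081, ΔT' = 2.2/(1−0.8081) = 11.4643 °C.
Change = 11.4643 − 9.8699 = 1.59 °C.

1.59 °C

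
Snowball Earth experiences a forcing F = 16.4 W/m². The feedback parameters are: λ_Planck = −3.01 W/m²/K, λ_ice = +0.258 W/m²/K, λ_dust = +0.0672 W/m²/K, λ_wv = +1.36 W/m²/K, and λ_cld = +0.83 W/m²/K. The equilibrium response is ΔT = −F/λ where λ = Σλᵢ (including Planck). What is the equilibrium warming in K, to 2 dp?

Net feedback parameter λ = (−3.01) + (+0.258) + (+0.0672) + (+1.36) + (+0.83) = -0.4948 W/m²/K.
ΔT = −F/λ = −16.4/(-0.4948) = 33.14 K.

33.14 K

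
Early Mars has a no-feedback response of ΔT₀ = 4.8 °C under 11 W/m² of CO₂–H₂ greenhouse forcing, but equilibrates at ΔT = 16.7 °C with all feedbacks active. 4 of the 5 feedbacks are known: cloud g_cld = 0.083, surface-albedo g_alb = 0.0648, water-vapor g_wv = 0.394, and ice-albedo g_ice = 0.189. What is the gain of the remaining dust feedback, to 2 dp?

-0.02

Amplification A = ΔT/ΔT₀ = 16.7/4.8 = 3.479.
Total gain g = 1 − 1/A = 1 − 1/3.479 = 0.7126.
Known gains sum to 0.083 + 0.0648 + 0.394 + 0.189 = 0.7308.
g_dust = 0.7126 − 0.7308 = -0.02.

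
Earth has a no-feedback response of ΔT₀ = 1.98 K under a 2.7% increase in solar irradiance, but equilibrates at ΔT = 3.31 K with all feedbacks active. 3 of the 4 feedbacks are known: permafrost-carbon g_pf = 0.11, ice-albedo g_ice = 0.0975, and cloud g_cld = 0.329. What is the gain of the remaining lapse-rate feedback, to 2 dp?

Amplification A = ΔT/ΔT₀ = 3.31/1.98 = 1.672.
Total gain g = 1 − 1/A = 1 − 1/1.672 = 0.4019.
Known gains sum to 0.11 + 0.0975 + 0.329 = 0.5365.
g_lr = 0.4019 − 0.5365 = -0.13.

-0.13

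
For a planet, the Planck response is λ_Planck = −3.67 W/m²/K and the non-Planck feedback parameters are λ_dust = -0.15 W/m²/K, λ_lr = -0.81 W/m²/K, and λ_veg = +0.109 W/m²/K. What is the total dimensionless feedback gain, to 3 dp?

Convert to gains: g_dust = -0.15/3.67 = -0.04087; g_lr = -0.81/3.67 = -0.2207; g_veg = 0.109/3.67 = 0.0297.
Total gain g = -0.23187.

-0.232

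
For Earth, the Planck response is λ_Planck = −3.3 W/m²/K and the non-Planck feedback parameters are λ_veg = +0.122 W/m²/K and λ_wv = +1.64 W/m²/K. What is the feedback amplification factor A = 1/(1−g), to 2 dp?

2.15

Convert to gains: g_veg = 0.122/3.3 = 0.03697; g_wv = 1.64/3.3 = 0.497.
Total gain g = 0.53397.
A = 1/(1 − 0.53397) = 2.15.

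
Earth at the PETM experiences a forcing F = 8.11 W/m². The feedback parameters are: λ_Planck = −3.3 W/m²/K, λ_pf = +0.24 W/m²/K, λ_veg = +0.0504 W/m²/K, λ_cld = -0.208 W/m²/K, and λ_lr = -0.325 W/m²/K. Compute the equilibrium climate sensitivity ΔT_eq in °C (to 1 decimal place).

2.3 °C

Net feedback parameter λ = (−3.3) + (+0.24) + (+0.0504) + (-0.208) + (-0.325) = -3.5426 W/m²/K.
ΔT = −F/λ = −8.11/(-3.5426) = 2.3 °C.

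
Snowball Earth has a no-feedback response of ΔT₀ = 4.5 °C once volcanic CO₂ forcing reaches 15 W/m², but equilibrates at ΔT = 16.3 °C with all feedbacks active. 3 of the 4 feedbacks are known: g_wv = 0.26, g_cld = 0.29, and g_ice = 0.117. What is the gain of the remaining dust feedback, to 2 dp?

Amplification A = ΔT/ΔT₀ = 16.3/4.5 = 3.622.
Total gain g = 1 − 1/A = 1 − 1/3.622 = 0.7239.
Known gains sum to 0.26 + 0.29 + 0.117 = 0.667.
g_dust = 0.7239 − 0.667 = 0.06.

0.06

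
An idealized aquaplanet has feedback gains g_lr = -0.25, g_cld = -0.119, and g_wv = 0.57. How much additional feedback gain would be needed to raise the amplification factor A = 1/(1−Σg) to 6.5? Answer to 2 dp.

0.65

Current total gain = 0.201.
Target gain for A = 6.5: g* = 1 − 1/6.5 = 0.8462.
Additional gain needed = 0.8462 − 0.201 = 0.65.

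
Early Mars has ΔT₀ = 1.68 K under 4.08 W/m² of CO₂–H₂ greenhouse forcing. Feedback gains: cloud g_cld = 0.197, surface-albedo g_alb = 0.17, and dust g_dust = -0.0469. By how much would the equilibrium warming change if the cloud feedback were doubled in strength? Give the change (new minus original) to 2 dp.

1.01 K

Original: g = 0.3201, ΔT = 1.68/(1−0.3201) = 2.4710 K.
With doubled cloud: g' = 0.5171, ΔT' = 1.68/(1−0.5171) = 3.4790 K.
Change = 3.4790 − 2.4710 = 1.01 K.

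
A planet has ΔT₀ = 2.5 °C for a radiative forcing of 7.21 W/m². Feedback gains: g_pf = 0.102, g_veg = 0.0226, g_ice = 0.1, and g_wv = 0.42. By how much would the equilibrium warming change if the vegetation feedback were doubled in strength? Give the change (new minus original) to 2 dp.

Original: g = 0.6446, ΔT = 2.5/(1−0.6446) = 7.0343 °C.
With doubled vegetation: g' = 0.6672, ΔT' = 2.5/(1−0.6672) = 7.5120 °C.
Change = 7.5120 − 7.0343 = 0.48 °C.

0.48 °C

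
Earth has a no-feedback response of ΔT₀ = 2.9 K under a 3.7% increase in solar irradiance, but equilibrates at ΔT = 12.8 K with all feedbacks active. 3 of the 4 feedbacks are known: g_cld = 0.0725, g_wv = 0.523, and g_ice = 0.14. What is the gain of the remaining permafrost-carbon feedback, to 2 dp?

0.04

Amplification A = ΔT/ΔT₀ = 12.8/2.9 = 4.414.
Total gain g = 1 − 1/A = 1 − 1/4.414 = 0.7734.
Known gains sum to 0.0725 + 0.523 + 0.14 = 0.7355.
g_pf = 0.7734 − 0.7355 = 0.04.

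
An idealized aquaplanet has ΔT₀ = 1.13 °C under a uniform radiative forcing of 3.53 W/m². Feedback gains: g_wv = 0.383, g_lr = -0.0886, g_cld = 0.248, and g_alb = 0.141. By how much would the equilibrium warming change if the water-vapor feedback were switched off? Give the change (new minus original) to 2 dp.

-1.95 °C

Original: g = 0.6834, ΔT = 1.13/(1−0.6834) = 3.5692 °C.
Without water-vapor: g' = 0.3004, ΔT' = 1.13/(1−0.3004) = 1.6152 °C.
Change = 1.6152 − 3.5692 = -1.95 °C.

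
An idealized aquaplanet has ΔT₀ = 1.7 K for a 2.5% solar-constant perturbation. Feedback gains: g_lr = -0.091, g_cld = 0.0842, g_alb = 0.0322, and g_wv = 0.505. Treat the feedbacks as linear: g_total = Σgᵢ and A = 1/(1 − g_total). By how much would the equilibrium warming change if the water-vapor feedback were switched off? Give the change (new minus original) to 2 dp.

Original: g = 0.5304, ΔT = 1.7/(1−0.5304) = 3.6201 K.
Without water-vapor: g' = 0.0254, ΔT' = 1.7/(1−0.0254) = 1.7443 K.
Change = 1.7443 − 3.6201 = -1.88 K.

-1.88 K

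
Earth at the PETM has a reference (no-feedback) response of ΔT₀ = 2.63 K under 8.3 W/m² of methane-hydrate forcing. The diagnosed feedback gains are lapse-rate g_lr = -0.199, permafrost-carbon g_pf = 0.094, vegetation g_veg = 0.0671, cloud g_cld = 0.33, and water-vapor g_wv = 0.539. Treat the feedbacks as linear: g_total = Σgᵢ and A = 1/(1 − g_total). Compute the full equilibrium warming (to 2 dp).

Total gain g = -0.199 + 0.094 + 0.0671 + 0.33 + 0.539 = 0.8311.
Amplification A = 1/(1 − 0.8311) = 5.921.
ΔT = 2.63 × 5.921 = 15.57 K.

15.57 K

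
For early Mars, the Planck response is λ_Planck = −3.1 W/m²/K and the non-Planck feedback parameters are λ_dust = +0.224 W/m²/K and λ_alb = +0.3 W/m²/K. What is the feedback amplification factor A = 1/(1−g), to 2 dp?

Convert to gains: g_dust = 0.224/3.1 = 0.07226; g_alb = 0.3/3.1 = 0.09677.
Total gain g = 0.16903.
A = 1/(1 − 0.16903) = 1.20.

1.20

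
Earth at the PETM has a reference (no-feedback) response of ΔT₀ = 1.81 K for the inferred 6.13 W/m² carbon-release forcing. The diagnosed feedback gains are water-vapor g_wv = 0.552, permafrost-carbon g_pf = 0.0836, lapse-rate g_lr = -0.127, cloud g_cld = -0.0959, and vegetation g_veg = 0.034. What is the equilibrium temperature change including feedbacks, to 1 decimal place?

3.3 K

Total gain g = 0.552 + 0.0836 − 0.127 − 0.0959 + 0.034 = 0.4467.
Amplification A = 1/(1 − 0.4467) = 1.807.
ΔT = 1.81 × 1.807 = 3.3 K.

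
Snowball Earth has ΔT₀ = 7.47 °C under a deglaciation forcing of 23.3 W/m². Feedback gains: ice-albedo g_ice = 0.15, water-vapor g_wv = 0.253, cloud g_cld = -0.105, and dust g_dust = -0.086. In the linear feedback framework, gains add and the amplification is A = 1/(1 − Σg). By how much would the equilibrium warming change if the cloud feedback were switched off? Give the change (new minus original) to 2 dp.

1.46 °C

Original: g = 0.212, ΔT = 7.47/(1−0.212) = 9.4797 °C.
Without cloud: g' = 0.317, ΔT' = 7.47/(1−0.317) = 10.9370 °C.
Change = 10.9370 − 9.4797 = 1.46 °C.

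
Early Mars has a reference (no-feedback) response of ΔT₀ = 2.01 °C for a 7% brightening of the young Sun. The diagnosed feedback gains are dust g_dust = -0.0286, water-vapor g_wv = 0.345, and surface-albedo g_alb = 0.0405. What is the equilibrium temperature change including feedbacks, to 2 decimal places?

Total gain g = -0.0286 + 0.345 + 0.0405 = 0.3569.
Amplification A = 1/(1 − 0.3569) = 1.555.
ΔT = 2.01 × 1.555 = 3.13 °C.

3.13 °C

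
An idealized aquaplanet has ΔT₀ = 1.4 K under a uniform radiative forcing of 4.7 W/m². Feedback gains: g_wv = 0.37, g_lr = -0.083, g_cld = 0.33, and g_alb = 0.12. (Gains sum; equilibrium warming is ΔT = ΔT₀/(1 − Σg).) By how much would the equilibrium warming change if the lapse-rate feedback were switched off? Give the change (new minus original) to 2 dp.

2.45 K

Original: g = 0.737, ΔT = 1.4/(1−0.737) = 5.3232 K.
Without lapse-rate: g' = 0.82, ΔT' = 1.4/(1−0.82) = 7.7778 K.
Change = 7.7778 − 5.3232 = 2.45 K.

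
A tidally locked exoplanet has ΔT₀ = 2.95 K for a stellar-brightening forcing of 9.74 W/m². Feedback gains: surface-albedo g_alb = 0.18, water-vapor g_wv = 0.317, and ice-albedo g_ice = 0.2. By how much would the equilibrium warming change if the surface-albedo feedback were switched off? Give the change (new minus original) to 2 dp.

Original: g = 0.697, ΔT = 2.95/(1−0.697) = 9.7360 K.
Without surface-albedo: g' = 0.517, ΔT' = 2.95/(1−0.517) = 6.1077 K.
Change = 6.1077 − 9.7360 = -3.63 K.

-3.63 K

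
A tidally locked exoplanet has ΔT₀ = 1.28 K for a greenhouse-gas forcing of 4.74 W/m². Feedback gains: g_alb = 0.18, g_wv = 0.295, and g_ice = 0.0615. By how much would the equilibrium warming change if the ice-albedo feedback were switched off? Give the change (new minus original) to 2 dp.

-0.32 K

Original: g = 0.5365, ΔT = 1.28/(1−0.5365) = 2.7616 K.
Without ice-albedo: g' = 0.475, ΔT' = 1.28/(1−0.475) = 2.4381 K.
Change = 2.4381 − 2.7616 = -0.32 K.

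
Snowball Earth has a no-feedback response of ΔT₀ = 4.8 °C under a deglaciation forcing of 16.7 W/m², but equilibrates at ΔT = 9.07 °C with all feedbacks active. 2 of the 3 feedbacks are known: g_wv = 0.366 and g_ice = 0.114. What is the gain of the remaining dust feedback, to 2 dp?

Amplification A = ΔT/ΔT₀ = 9.07/4.8 = 1.89.
Total gain g = 1 − 1/A = 1 − 1/1.89 = 0.4709.
Known gains sum to 0.366 + 0.114 = 0.48.
g_dust = 0.4709 − 0.48 = -0.01.

-0.01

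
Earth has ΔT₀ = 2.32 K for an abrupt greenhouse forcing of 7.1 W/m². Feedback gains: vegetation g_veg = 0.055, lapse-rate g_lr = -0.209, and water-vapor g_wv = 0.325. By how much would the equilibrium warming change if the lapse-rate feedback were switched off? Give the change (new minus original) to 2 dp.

0.94 K

Original: g = 0.171, ΔT = 2.32/(1−0.171) = 2.7986 K.
Without lapse-rate: g' = 0.38, ΔT' = 2.32/(1−0.38) = 3.7419 K.
Change = 3.7419 − 2.7986 = 0.94 K.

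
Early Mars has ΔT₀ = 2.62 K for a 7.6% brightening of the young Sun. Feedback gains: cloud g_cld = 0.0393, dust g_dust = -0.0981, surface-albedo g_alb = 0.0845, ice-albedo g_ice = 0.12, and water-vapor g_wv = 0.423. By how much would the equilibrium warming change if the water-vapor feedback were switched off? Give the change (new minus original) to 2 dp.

Original: g = 0.5687, ΔT = 2.62/(1−0.5687) = 6.0747 K.
Without water-vapor: g' = 0.1457, ΔT' = 2.62/(1−0.1457) = 3.0668 K.
Change = 3.0668 − 6.0747 = -3.01 K.

-3.01 K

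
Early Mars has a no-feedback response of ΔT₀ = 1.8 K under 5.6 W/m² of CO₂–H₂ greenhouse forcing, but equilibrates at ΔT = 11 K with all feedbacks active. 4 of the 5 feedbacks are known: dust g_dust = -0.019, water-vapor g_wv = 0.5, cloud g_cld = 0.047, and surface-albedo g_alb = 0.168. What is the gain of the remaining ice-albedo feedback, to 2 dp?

0.14

Amplification A = ΔT/ΔT₀ = 11/1.8 = 6.111.
Total gain g = 1 − 1/A = 1 − 1/6.111 = 0.8364.
Known gains sum to -0.019 + 0.5 + 0.047 + 0.168 = 0.696.
g_ice = 0.8364 − 0.696 = 0.14.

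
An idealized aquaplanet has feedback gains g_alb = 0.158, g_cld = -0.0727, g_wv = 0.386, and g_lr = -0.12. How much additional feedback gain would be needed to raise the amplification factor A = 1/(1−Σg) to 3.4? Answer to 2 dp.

0.35

Current total gain = 0.3513.
Target gain for A = 3.4: g* = 1 − 1/3.4 = 0.7059.
Additional gain needed = 0.7059 − 0.3513 = 0.35.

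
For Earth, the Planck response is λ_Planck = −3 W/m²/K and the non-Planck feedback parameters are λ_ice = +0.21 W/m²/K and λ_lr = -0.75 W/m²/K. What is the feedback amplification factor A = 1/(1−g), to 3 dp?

0.847

Convert to gains: g_ice = 0.21/3 = 0.07; g_lr = -0.75/3 = -0.25.
Total gain g = -0.18.
A = 1/(1 + 0.18) = 0.847.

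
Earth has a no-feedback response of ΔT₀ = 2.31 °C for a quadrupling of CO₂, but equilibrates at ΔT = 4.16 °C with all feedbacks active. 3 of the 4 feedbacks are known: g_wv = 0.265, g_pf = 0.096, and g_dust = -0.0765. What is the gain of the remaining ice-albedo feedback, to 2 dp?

Amplification A = ΔT/ΔT₀ = 4.16/2.31 = 1.801.
Total gain g = 1 − 1/A = 1 − 1/1.801 = 0.4448.
Known gains sum to 0.265 + 0.096 − 0.0765 = 0.2845.
g_ice = 0.4448 − 0.2845 = 0.16.

0.16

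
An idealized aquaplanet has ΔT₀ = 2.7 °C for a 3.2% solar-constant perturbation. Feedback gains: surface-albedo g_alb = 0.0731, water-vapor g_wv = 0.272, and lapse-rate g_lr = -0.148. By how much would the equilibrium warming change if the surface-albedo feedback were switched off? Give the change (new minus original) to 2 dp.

-0.28 °C

Original: g = 0.1971, ΔT = 2.7/(1−0.1971) = 3.3628 °C.
Without surface-albedo: g' = 0.124, ΔT' = 2.7/(1−0.124) = 3.0822 °C.
Change = 3.0822 − 3.3628 = -0.28 °C.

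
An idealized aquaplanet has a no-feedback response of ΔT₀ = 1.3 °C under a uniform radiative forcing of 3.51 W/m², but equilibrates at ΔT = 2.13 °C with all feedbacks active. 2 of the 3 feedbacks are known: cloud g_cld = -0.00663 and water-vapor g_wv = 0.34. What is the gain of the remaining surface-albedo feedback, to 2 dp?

Amplification A = ΔT/ΔT₀ = 2.13/1.3 = 1.638.
Total gain g = 1 − 1/A = 1 − 1/1.638 = 0.3895.
Known gains sum to -0.00663 + 0.34 = 0.33337.
g_alb = 0.3895 − 0.33337 = 0.06.

0.06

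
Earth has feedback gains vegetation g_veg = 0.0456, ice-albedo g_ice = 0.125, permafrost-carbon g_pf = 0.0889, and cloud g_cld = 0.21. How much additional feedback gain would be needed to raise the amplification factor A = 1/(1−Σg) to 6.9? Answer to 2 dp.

0.39

Current total gain = 0.4695.
Target gain for A = 6.9: g* = 1 − 1/6.9 = 0.8551.
Additional gain needed = 0.8551 − 0.4695 = 0.39.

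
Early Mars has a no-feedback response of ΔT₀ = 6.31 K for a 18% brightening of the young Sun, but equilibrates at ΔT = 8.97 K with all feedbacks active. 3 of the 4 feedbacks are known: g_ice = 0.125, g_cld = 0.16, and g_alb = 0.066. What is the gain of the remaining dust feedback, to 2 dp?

-0.05

Amplification A = ΔT/ΔT₀ = 8.97/6.31 = 1.422.
Total gain g = 1 − 1/A = 1 − 1/1.422 = 0.2968.
Known gains sum to 0.125 + 0.16 + 0.066 = 0.351.
g_dust = 0.2968 − 0.351 = -0.05.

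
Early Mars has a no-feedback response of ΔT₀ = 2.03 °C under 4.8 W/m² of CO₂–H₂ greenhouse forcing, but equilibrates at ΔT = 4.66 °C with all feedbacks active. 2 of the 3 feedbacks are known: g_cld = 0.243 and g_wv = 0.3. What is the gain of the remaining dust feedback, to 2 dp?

0.02

Amplification A = ΔT/ΔT₀ = 4.66/2.03 = 2.296.
Total gain g = 1 − 1/A = 1 − 1/2.296 = 0.5645.
Known gains sum to 0.243 + 0.3 = 0.543.
g_dust = 0.5645 − 0.543 = 0.02.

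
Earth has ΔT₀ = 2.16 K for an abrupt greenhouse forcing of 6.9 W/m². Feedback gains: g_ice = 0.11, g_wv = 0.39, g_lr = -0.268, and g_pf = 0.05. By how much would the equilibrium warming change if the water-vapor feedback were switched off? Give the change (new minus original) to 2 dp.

-1.06 K

Original: g = 0.282, ΔT = 2.16/(1−0.282) = 3.0084 K.
Without water-vapor: g' = -0.108, ΔT' = 2.16/(1+0.108) = 1.9495 K.
Change = 1.9495 − 3.0084 = -1.06 K.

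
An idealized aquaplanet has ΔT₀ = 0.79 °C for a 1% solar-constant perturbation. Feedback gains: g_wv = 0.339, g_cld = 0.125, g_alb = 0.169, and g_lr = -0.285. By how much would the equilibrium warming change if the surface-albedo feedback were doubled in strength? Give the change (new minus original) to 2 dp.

Original: g = 0.348, ΔT = 0.79/(1−0.348) = 1.2117 °C.
With doubled surface-albedo: g' = 0.517, ΔT' = 0.79/(1−0.517) = 1.6356 °C.
Change = 1.6356 − 1.2117 = 0.42 °C.

0.42 °C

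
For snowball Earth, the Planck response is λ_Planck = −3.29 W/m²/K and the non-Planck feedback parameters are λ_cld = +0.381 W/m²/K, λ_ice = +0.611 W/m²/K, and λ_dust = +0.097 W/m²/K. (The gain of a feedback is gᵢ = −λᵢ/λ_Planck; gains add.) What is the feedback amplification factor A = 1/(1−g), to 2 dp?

1.49

Convert to gains: g_cld = 0.381/3.29 = 0.1158; g_ice = 0.611/3.29 = 0.1857; g_dust = 0.097/3.29 = 0.02948.
Total gain g = 0.33098.
A = 1/(1 − 0.33098) = 1.49.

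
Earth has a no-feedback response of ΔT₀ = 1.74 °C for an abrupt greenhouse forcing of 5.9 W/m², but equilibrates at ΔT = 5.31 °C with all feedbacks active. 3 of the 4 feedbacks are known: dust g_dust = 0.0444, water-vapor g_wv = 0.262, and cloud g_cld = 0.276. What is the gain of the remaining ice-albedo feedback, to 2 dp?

0.09

Amplification A = ΔT/ΔT₀ = 5.31/1.74 = 3.052.
Total gain g = 1 − 1/A = 1 − 1/3.052 = 0.6723.
Known gains sum to 0.0444 + 0.262 + 0.276 = 0.5824.
g_ice = 0.6723 − 0.5824 = 0.09.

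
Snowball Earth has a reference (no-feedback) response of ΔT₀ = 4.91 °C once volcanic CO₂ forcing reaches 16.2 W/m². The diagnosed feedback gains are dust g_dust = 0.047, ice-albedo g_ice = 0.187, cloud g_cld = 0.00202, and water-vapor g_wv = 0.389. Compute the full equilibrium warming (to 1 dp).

Total gain g = 0.047 + 0.187 + 0.00202 + 0.389 = 0.62502.
Amplification A = 1/(1 − 0.62502) = 2.667.
ΔT = 4.91 × 2.667 = 13.1 °C.

13.1 °C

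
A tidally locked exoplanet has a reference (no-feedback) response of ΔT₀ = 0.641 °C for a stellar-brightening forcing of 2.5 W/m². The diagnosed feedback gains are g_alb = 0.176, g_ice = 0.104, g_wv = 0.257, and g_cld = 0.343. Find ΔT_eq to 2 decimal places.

Total gain g = 0.176 + 0.104 + 0.257 + 0.343 = 0.88.
Amplification A = 1/(1 − 0.88) = 8.333.
ΔT = 0.641 × 8.333 = 5.34 °C.

5.34 °C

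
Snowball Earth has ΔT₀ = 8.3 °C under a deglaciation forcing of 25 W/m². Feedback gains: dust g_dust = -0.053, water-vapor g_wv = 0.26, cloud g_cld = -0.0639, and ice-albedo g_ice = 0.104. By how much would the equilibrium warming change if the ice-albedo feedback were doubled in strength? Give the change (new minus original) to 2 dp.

1.77 °C

Original: g = 0.2471, ΔT = 8.3/(1−0.2471) = 11.0240 °C.
With doubled ice-albedo: g' = 0.3511, ΔT' = 8.3/(1−0.3511) = 12.7909 °C.
Change = 12.7909 − 11.0240 = 1.77 °C.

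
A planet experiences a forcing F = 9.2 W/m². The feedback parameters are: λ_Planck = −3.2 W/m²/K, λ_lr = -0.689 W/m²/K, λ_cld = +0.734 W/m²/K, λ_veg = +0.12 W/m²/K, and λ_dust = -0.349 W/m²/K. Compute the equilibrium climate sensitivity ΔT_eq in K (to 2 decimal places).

Net feedback parameter λ = (−3.2) + (-0.689) + (+0.734) + (+0.12) + (-0.349) = -3.384 W/m²/K.
ΔT = −F/λ = −9.2/(-3.384) = 2.72 K.

2.72 K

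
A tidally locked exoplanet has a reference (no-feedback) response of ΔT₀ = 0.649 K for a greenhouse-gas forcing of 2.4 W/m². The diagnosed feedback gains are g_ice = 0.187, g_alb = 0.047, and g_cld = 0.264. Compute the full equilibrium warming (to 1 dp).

1.3 K

Total gain g = 0.187 + 0.047 + 0.264 = 0.498.
Amplification A = 1/(1 − 0.498) = 1.992.
ΔT = 0.649 × 1.992 = 1.3 K.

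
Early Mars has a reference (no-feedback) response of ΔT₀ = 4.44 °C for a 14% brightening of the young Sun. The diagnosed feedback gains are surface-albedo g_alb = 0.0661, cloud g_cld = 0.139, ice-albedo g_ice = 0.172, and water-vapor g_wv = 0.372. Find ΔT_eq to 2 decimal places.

Total gain g = 0.0661 + 0.139 + 0.172 + 0.372 = 0.7491.
Amplification A = 1/(1 − 0.7491) = 3.986.
ΔT = 4.44 × 3.986 = 17.70 °C.

17.70 °C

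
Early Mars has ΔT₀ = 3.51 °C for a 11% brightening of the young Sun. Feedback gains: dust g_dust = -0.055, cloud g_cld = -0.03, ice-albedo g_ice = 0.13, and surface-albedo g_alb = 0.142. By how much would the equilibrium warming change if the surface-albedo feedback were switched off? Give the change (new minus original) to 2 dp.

Original: g = 0.187, ΔT = 3.51/(1−0.187) = 4.3173 °C.
Without surface-albedo: g' = 0.045, ΔT' = 3.51/(1−0.045) = 3.6754 °C.
Change = 3.6754 − 4.3173 = -0.64 °C.

-0.64 °C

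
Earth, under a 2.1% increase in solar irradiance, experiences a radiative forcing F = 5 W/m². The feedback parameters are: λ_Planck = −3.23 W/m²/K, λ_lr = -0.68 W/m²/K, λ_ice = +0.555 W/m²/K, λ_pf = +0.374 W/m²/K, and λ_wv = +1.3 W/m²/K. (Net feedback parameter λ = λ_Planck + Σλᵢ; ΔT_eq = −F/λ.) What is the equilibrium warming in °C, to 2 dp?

2.97 °C

Net feedback parameter λ = (−3.23) + (-0.68) + (+0.555) + (+0.374) + (+1.3) = -1.681 W/m²/K.
ΔT = −F/λ = −5/(-1.681) = 2.97 °C.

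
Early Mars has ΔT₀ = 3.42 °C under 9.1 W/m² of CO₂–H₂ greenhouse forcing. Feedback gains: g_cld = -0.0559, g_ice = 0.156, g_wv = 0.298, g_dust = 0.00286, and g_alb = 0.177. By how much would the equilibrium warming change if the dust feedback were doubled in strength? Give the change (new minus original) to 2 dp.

Original: g = 0.57796, ΔT = 3.42/(1−0.57796) = 8.1035 °C.
With doubled dust: g' = 0.58082, ΔT' = 3.42/(1−0.58082) = 8.1588 °C.
Change = 8.1588 − 8.1035 = 0.06 °C.

0.06 °C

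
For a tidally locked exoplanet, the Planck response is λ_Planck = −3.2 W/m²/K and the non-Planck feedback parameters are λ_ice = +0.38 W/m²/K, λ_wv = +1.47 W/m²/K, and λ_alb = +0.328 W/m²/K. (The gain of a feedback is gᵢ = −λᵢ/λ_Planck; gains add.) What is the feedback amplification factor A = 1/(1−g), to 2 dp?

3.13

Convert to gains: g_ice = 0.38/3.2 = 0.1187; g_wv = 1.47/3.2 = 0.4594; g_alb = 0.328/3.2 = 0.1025.
Total gain g = 0.6806.
A = 1/(1 − 0.6806) = 3.13.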